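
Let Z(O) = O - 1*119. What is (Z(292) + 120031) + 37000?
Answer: 157204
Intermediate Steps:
Z(O) = -119 + O (Z(O) = O - 119 = -119 + O)
(Z(292) + 120031) + 37000 = ((-119 + 292) + 120031) + 37000 = (173 + 120031) + 37000 = 120204 + 37000 = 157204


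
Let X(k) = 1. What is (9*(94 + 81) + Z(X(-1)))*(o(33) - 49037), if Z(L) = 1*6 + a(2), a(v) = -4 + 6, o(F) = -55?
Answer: -77712636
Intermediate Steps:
a(v) = 2
Z(L) = 8 (Z(L) = 1*6 + 2 = 6 + 2 = 8)
(9*(94 + 81) + Z(X(-1)))*(o(33) - 49037) = (9*(94 + 81) + 8)*(-55 - 49037) = (9*175 + 8)*(-49092) = (1575 + 8)*(-49092) = 1583*(-49092) = -77712636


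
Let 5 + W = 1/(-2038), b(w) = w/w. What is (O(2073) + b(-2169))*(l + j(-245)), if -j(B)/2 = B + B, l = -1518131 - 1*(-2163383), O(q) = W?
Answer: -2634364748/1019 ≈ -2.5852e+6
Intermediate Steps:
b(w) = 1
W = -10191/2038 (W = -5 + 1/(-2038) = -5 - 1/2038 = -10191/2038 ≈ -5.0005)
O(q) = -10191/2038
l = 645252 (l = -1518131 + 2163383 = 645252)
j(B) = -4*B (j(B) = -2*(B + B) = -4*B)
(O(2073) + b(-2169))*(l + j(-245)) = (-10191/2038 + 1)*(645252 - 4*(-245)) = -8153*(645252 + 980)/2038 = -8153/2038*646232 = -2634364748/1019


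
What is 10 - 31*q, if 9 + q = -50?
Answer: 1839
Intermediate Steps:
q = -59 (q = -9 - 50 = -59)
10 - 31*q = 10 - 31*(-59) = 10 + 1829 = 1839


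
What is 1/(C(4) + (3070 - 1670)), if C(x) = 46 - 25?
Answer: 1/1421 ≈ 0.00070373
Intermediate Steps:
C(x) = 21
1/(C(4) + (3070 - 1670)) = 1/(21 + (3070 - 1670)) = 1/(21 + 1400) = 1/1421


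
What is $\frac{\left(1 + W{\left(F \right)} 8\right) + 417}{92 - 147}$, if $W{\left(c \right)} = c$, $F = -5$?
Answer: $- \frac{378}{55} \approx -6.8727$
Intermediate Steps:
$\frac{\left(1 + W{\left(F \right)} 8\right) + 417}{92 - 147} = \frac{\left(1 - 40\right) + 417}{92 - 147} = \frac{\left(1 - 40\right) + 417}{-55} = \left(-39 + 417\right) \left(- \frac{1}{55}\right) = 378 \left(- \frac{1}{55}\right) = - \frac{378}{55}$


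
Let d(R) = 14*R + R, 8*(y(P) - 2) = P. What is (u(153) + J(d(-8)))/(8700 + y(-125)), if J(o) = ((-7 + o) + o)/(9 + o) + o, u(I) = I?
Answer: 31280/7713501 ≈ 0.0040552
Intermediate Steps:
y(P) = 2 + P/8
d(R) = 15*R
J(o) = o + (-7 + 2*o)/(9 + o) (J(o) = (-7 + 2*o)/(9 + o) + o = o + (-7 + 2*o)/(9 + o))
(u(153) + J(d(-8)))/(8700 + y(-125)) = (153 + (-7 + (15*(-8))² + 11*(15*(-8)))/(9 + 15*(-8)))/(8700 + (2 + (⅛)*(-125))) = (153 + (-7 + (-120)² + 11*(-120))/(9 - 120))/(8700 + (2 - 125/8)) = (153 + (-7 + 14400 - 1320)/(-111))/(8700 - 109/8) = (153 - 1/111*13073)/(69491/8) = (153 - 13073/111)*(8/69491) = (3910/111)*(8/69491) = 31280/7713501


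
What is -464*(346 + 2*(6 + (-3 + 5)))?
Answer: -167968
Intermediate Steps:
-464*(346 + 2*(6 + (-3 + 5))) = -464*(346 + 2*(6 + 2)) = -464*(346 + 2*8) = -464*(346 + 16) = -464*362 = -167968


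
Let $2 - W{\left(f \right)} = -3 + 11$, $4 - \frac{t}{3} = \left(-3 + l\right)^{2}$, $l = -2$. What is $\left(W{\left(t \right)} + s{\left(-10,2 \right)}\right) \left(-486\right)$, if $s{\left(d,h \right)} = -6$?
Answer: $5832$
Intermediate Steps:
$t = -63$ ($t = 12 - 3 \left(-3 - 2\right)^{2} = 12 - 3 \left(-5\right)^{2} = 12 - 75 = -63$)
$W{\left(f \right)} = -6$ ($W{\left(f \right)} = 2 - \left(-3 + 11\right) = 2 - 8 = -6$)
$\left(W{\left(t \right)} + s{\left(-10,2 \right)}\right) \left(-486\right) = \left(-6 - 6\right) \left(-486\right) = \left(-12\right) \left(-486\right) = 5832$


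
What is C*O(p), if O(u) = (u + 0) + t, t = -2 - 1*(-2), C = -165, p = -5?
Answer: 825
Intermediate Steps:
t = 0 (t = -2 + 2 = 0)
O(u) = u (O(u) = (u + 0) + 0 = u + 0 = u)
C*O(p) = -165*(-5) = 825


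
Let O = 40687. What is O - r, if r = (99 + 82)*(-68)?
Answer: 52995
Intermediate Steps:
r = -12308 (r = 181*(-68) = -12308)
O - r = 40687 - 1*(-12308) = 40687 + 12308 = 52995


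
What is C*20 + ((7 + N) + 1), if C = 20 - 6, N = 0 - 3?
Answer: 285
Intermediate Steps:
N = -3
C = 14
C*20 + ((7 + N) + 1) = 14*20 + ((7 - 3) + 1) = 280 + (4 + 1) = 280 + 5 = 285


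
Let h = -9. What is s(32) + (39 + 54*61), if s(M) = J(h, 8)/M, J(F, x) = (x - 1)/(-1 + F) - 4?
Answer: 1066513/320 ≈ 3332.9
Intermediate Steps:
J(F, x) = -4 + (-1 + x)/(-1 + F) (J(F, x) = (-1 + x)/(-1 + F) - 4 = -4 + (-1 + x)/(-1 + F))
s(M) = -47/(10*M) (s(M) = ((3 + 8 - 4*(-9))/(-1 - 9))/M = ((3 + 8 + 36)/(-10))/M = (-⅒*47)/M = -47/(10*M))
s(32) + (39 + 54*61) = -47/10/32 + (39 + 54*61) = -47/10*1/32 + (39 + 3294) = -47/320 + 3333 = 1066513/320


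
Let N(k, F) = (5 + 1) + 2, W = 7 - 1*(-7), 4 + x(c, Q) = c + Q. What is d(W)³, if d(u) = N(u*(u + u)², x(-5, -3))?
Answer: 512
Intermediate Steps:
x(c, Q) = -4 + Q + c (x(c, Q) = -4 + (c + Q) = -4 + (Q + c) = -4 + Q + c)
W = 14 (W = 7 + 7 = 14)
N(k, F) = 8 (N(k, F) = 6 + 2 = 8)
d(u) = 8
d(W)³ = 8³ = 512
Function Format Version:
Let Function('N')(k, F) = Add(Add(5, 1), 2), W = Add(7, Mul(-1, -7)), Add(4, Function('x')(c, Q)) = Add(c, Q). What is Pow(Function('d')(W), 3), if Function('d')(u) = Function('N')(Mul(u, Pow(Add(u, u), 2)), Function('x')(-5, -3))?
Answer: 512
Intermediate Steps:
Function('x')(c, Q) = Add(-4, Q, c) (Function('x')(c, Q) = Add(-4, Add(c, Q)) = Add(-4, Add(Q, c)) = Add(-4, Q, c))
W = 14 (W = Add(7, 7) = 14)
Function('N')(k, F) = 8 (Function('N')(k, F) = Add(6, 2) = 8)
Function('d')(u) = 8
Pow(Function('d')(W), 3) = Pow(8, 3) = 512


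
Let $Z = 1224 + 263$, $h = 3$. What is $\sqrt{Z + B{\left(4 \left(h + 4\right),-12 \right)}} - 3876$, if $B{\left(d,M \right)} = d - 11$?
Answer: $-3876 + 4 \sqrt{94} \approx -3837.2$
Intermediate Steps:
$B{\left(d,M \right)} = -11 + d$
$Z = 1487$
$\sqrt{Z + B{\left(4 \left(h + 4\right),-12 \right)}} - 3876 = \sqrt{1487 - \left(11 - 4 \left(3 + 4\right)\right)} - 3876 = \sqrt{1487 + \left(-11 + 4 \cdot 7\right)} - 3876 = \sqrt{1487 + \left(-11 + 28\right)} - 3876 = \sqrt{1487 + 17} - 3876 = \sqrt{1504} - 3876 = 4 \sqrt{94} - 3876 = -3876 + 4 \sqrt{94}$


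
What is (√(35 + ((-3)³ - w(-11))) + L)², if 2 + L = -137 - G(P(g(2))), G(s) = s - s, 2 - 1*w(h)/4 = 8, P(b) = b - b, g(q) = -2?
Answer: 19353 - 1112*√2 ≈ 17780.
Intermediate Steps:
P(b) = 0
w(h) = -24 (w(h) = 8 - 4*8 = 8 - 32 = -24)
G(s) = 0
L = -139 (L = -2 + (-137 - 1*0) = -2 + (-137 + 0) = -2 - 137 = -139)
(√(35 + ((-3)³ - w(-11))) + L)² = (√(35 + ((-3)³ - 1*(-24))) - 139)² = (√(35 + (-27 + 24)) - 139)² = (√(35 - 3) - 139)² = (√32 - 139)² = (4*√2 - 139)² = (-139 + 4*√2)²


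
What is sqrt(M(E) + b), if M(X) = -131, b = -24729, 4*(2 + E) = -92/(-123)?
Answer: 2*I*sqrt(6215) ≈ 157.67*I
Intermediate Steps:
E = -223/123 (E = -2 + (-92/(-123))/4 = -2 + (-92*(-1/123))/4 = -2 + (1/4)*(92/123) = -2 + 23/123 = -223/123 ≈ -1.8130)
sqrt(M(E) + b) = sqrt(-131 - 24729) = sqrt(-24860) = 2*I*sqrt(6215)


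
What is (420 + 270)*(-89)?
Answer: -61410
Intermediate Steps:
(420 + 270)*(-89) = 690*(-89) = -61410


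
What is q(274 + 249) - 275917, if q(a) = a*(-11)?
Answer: -281670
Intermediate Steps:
q(a) = -11*a
q(274 + 249) - 275917 = -11*(274 + 249) - 275917 = -11*523 - 275917 = -5753 - 275917 = -281670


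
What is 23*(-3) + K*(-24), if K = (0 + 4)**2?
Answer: -453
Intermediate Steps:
K = 16 (K = 4**2 = 16)
23*(-3) + K*(-24) = 23*(-3) + 16*(-24) = -69 - 384 = -453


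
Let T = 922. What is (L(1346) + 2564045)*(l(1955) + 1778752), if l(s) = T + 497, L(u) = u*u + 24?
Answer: 7789645559235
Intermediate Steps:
L(u) = 24 + u**2 (L(u) = u**2 + 24 = 24 + u**2)
l(s) = 1419 (l(s) = 922 + 497 = 1419)
(L(1346) + 2564045)*(l(1955) + 1778752) = ((24 + 1346**2) + 2564045)*(1419 + 1778752) = ((24 + 1811716) + 2564045)*1780171 = (1811740 + 2564045)*1780171 = 4375785*1780171 = 7789645559235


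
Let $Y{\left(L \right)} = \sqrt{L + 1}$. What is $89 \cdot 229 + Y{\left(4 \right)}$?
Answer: $20381 + \sqrt{5} \approx 20383.0$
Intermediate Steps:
$Y{\left(L \right)} = \sqrt{1 + L}$
$89 \cdot 229 + Y{\left(4 \right)} = 89 \cdot 229 + \sqrt{1 + 4} = 20381 + \sqrt{5}$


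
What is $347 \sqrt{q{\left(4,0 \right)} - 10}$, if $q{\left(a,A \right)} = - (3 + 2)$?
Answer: $347 i \sqrt{15} \approx 1343.9 i$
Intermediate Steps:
$q{\left(a,A \right)} = -5$ ($q{\left(a,A \right)} = \left(-1\right) 5 = -5$)
$347 \sqrt{q{\left(4,0 \right)} - 10} = 347 \sqrt{-5 - 10} = 347 \sqrt{-15} = 347 i \sqrt{15}$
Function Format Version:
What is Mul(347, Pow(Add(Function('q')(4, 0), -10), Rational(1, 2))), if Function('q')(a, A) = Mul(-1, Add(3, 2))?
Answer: Mul(347, I, Pow(15, Rational(1, 2))) ≈ Mul(1343.9, I)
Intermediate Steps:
Function('q')(a, A) = -5 (Function('q')(a, A) = Mul(-1, 5) = -5)
Mul(347, Pow(Add(Function('q')(4, 0), -10), Rational(1, 2))) = Mul(347, Pow(Add(-5, -10), Rational(1, 2))) = Mul(347, Pow(-15, Rational(1, 2))) = Mul(347, Mul(I, Pow(15, Rational(1, 2)))) = Mul(347, I, Pow(15, Rational(1, 2)))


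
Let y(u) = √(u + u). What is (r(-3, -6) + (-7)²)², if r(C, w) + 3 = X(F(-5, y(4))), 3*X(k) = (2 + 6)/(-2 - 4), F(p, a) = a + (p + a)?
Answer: 168100/81 ≈ 2075.3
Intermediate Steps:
y(u) = √2*√u (y(u) = √(2*u) = √2*√u)
F(p, a) = p + 2*a (F(p, a) = a + (a + p) = p + 2*a)
X(k) = -4/9 (X(k) = ((2 + 6)/(-2 - 4))/3 = (8/(-6))/3 = (8*(-⅙))/3 = (⅓)*(-4/3) = -4/9)
r(C, w) = -31/9 (r(C, w) = -3 - 4/9 = -31/9)
(r(-3, -6) + (-7)²)² = (-31/9 + (-7)²)² = (-31/9 + 49)² = (410/9)² = 168100/81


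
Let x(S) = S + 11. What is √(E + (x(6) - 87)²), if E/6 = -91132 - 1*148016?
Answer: 2*I*√357497 ≈ 1195.8*I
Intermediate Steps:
x(S) = 11 + S
E = -1434888 (E = 6*(-91132 - 1*148016) = 6*(-91132 - 148016) = 6*(-239148) = -1434888)
√(E + (x(6) - 87)²) = √(-1434888 + ((11 + 6) - 87)²) = √(-1434888 + (17 - 87)²) = √(-1434888 + (-70)²) = √(-1434888 + 4900) = √(-1429988) = 2*I*√357497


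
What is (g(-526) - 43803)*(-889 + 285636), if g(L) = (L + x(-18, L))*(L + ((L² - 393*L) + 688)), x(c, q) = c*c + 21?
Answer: -24934565552933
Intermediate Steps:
x(c, q) = 21 + c² (x(c, q) = c² + 21 = 21 + c²)
g(L) = (345 + L)*(688 + L² - 392*L) (g(L) = (L + (21 + (-18)²))*(L + ((L² - 393*L) + 688)) = (L + (21 + 324))*(L + (688 + L² - 393*L)) = (L + 345)*(688 + L² - 392*L) = (345 + L)*(688 + L² - 392*L))
(g(-526) - 43803)*(-889 + 285636) = ((237360 + (-526)³ - 134552*(-526) - 47*(-526)²) - 43803)*(-889 + 285636) = ((237360 - 145531576 + 70774352 - 47*276676) - 43803)*284747 = ((237360 - 145531576 + 70774352 - 13003772) - 43803)*284747 = (-87523636 - 43803)*284747 = -87567439*284747 = -24934565552933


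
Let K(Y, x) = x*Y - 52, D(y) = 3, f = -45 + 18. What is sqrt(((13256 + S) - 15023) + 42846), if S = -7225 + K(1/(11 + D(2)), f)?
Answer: sqrt(6624814)/14 ≈ 183.85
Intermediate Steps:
f = -27
K(Y, x) = -52 + Y*x (K(Y, x) = Y*x - 52 = -52 + Y*x)
S = -101905/14 (S = -7225 + (-52 - 27/(11 + 3)) = -7225 + (-52 - 27/14) = -7225 - 755/14 = -101905/14 ≈ -7278.9)
sqrt(((13256 + S) - 15023) + 42846) = sqrt(((13256 - 101905/14) - 15023) + 42846) = sqrt((83679/14 - 15023) + 42846) = sqrt(-126643/14 + 42846) = sqrt(473201/14) = sqrt(6624814)/14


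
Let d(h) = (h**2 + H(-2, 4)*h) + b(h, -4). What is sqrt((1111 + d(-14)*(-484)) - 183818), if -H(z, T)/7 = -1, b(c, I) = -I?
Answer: 5*I*sqrt(9283) ≈ 481.74*I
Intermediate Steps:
H(z, T) = 7 (H(z, T) = -7*(-1) = 7)
d(h) = 4 + h**2 + 7*h (d(h) = (h**2 + 7*h) - 1*(-4) = (h**2 + 7*h) + 4 = 4 + h**2 + 7*h)
sqrt((1111 + d(-14)*(-484)) - 183818) = sqrt((1111 + (4 + (-14)**2 + 7*(-14))*(-484)) - 183818) = sqrt((1111 + (4 + 196 - 98)*(-484)) - 183818) = sqrt((1111 + 102*(-484)) - 183818) = sqrt((1111 - 49368) - 183818) = sqrt(-48257 - 183818) = sqrt(-232075) = 5*I*sqrt(9283)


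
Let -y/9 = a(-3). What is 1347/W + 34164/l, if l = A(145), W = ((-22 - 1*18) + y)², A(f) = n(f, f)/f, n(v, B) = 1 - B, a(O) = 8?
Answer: -431527933/12544 ≈ -34401.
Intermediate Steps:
y = -72 (y = -9*8 = -72)
A(f) = (1 - f)/f
W = 12544 (W = ((-22 - 1*18) - 72)² = ((-22 - 18) - 72)² = (-40 - 72)² = (-112)² = 12544)
l = -144/145 (l = (1 - 1*145)/145 = (1 - 145)/145 = (1/145)*(-144) = -144/145 ≈ -0.99310)
1347/W + 34164/l = 1347/12544 + 34164/(-144/145) = 1347*(1/12544) + 34164*(-145/144) = 1347/12544 - 137605/4 = -431527933/12544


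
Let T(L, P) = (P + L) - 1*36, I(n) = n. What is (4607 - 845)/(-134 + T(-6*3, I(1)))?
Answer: -342/17 ≈ -20.118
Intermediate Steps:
T(L, P) = -36 + L + P (T(L, P) = (L + P) - 36 = -36 + L + P)
(4607 - 845)/(-134 + T(-6*3, I(1))) = (4607 - 845)/(-134 + (-36 - 6*3 + 1)) = 3762/(-134 + (-36 - 18 + 1)) = 3762/(-134 - 53) = 3762/(-187) = 3762*(-1/187) = -342/17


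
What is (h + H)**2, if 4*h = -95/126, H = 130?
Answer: 4280430625/254016 ≈ 16851.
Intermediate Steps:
h = -95/504 (h = (-95/126)/4 = (-95*1/126)/4 = (1/4)*(-95/126) = -95/504 ≈ -0.18849)
(h + H)**2 = (-95/504 + 130)**2 = (65425/504)**2 = 4280430625/254016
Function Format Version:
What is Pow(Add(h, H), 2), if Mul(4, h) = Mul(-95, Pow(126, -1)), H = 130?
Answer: Rational(4280430625, 254016) ≈ 16851.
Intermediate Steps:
h = Rational(-95, 504) (h = Mul(Rational(1, 4), Mul(-95, Pow(126, -1))) = Mul(Rational(1, 4), Mul(-95, Rational(1, 126))) = Mul(Rational(1, 4), Rational(-95, 126)) = Rational(-95, 504) ≈ -0.18849)
Pow(Add(h, H), 2) = Pow(Add(Rational(-95, 504), 130), 2) = Pow(Rational(65425, 504), 2) = Rational(4280430625, 254016)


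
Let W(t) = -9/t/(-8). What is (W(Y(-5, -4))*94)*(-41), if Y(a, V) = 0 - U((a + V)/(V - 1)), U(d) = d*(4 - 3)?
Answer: 9635/4 ≈ 2408.8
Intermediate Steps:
U(d) = d (U(d) = d*1 = d)
Y(a, V) = -(V + a)/(-1 + V) (Y(a, V) = 0 - (a + V)/(V - 1) = 0 - (V + a)/(-1 + V) = -(V + a)/(-1 + V))
W(t) = 9/(8*t) (W(t) = -9/t*(-⅛) = 9/(8*t))
(W(Y(-5, -4))*94)*(-41) = ((9/(8*(((-1*(-4) - 1*(-5))/(-1 - 4)))))*94)*(-41) = ((9/(8*(((4 + 5)/(-5)))))*94)*(-41) = ((9/(8*((-⅕*9))))*94)*(-41) = ((9/(8*(-9/5)))*94)*(-41) = (((9/8)*(-5/9))*94)*(-41) = -5/8*94*(-41) = -235/4*(-41) = 9635/4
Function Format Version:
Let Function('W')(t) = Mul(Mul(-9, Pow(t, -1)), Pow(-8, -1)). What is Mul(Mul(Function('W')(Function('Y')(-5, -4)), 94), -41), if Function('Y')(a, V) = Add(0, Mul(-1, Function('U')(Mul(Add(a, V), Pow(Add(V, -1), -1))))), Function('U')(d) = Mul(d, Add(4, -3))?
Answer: Rational(9635, 4) ≈ 2408.8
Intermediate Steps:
Function('U')(d) = d (Function('U')(d) = Mul(d, 1) = d)
Function('Y')(a, V) = Mul(-1, Pow(Add(-1, V), -1), Add(V, a)) (Function('Y')(a, V) = Add(0, Mul(-1, Mul(Add(a, V), Pow(Add(V, -1), -1)))) = Add(0, Mul(-1, Mul(Add(V, a), Pow(Add(-1, V), -1)))) = Add(0, Mul(-1, Mul(Pow(Add(-1, V), -1), Add(V, a)))) = Add(0, Mul(-1, Pow(Add(-1, V), -1), Add(V, a))) = Mul(-1, Pow(Add(-1, V), -1), Add(V, a)))
Function('W')(t) = Mul(Rational(9, 8), Pow(t, -1)) (Function('W')(t) = Mul(Mul(-9, Pow(t, -1)), Rational(-1, 8)) = Mul(Rational(9, 8), Pow(t, -1)))
Mul(Mul(Function('W')(Function('Y')(-5, -4)), 94), -41) = Mul(Mul(Mul(Rational(9, 8), Pow(Mul(Pow(Add(-1, -4), -1), Add(Mul(-1, -4), Mul(-1, -5))), -1)), 94), -41) = Mul(Mul(Mul(Rational(9, 8), Pow(Mul(Pow(-5, -1), Add(4, 5)), -1)), 94), -41) = Mul(Mul(Mul(Rational(9, 8), Pow(Mul(Rational(-1, 5), 9), -1)), 94), -41) = Mul(Mul(Mul(Rational(9, 8), Pow(Rational(-9, 5), -1)), 94), -41) = Mul(Mul(Mul(Rational(9, 8), Rational(-5, 9)), 94), -41) = Mul(Mul(Rational(-5, 8), 94), -41) = Mul(Rational(-235, 4), -41) = Rational(9635, 4)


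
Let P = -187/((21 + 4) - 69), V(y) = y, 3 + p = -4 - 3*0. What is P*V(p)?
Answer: -119/4 ≈ -29.750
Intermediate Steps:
p = -7 (p = -3 + (-4 - 3*0) = -3 + (-4 + 0) = -3 - 4 = -7)
P = 17/4 (P = -187/(25 - 69) = -187/(-44) = -187*(-1/44) = 17/4 ≈ 4.2500)
P*V(p) = (17/4)*(-7) = -119/4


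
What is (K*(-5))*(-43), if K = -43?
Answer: -9245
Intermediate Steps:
(K*(-5))*(-43) = -43*(-5)*(-43) = 215*(-43) = -9245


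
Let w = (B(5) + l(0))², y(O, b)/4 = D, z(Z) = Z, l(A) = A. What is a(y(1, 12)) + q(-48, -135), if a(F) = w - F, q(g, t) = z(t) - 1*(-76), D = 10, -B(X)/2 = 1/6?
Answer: -890/9 ≈ -98.889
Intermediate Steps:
B(X) = -⅓ (B(X) = -2/6 = -2*⅙ = -⅓)
y(O, b) = 40 (y(O, b) = 4*10 = 40)
w = ⅑ (w = (-⅓ + 0)² = (-⅓)² = ⅑ ≈ 0.11111)
q(g, t) = 76 + t (q(g, t) = t - 1*(-76) = t + 76 = 76 + t)
a(F) = ⅑ - F
a(y(1, 12)) + q(-48, -135) = (⅑ - 1*40) + (76 - 135) = (⅑ - 40) - 59 = -359/9 - 59 = -890/9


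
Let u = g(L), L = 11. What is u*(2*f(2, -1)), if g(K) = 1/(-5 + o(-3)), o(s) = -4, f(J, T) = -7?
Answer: 14/9 ≈ 1.5556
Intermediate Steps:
g(K) = -1/9 (g(K) = 1/(-5 - 4) = 1/(-9) = -1/9)
u = -1/9 ≈ -0.11111
u*(2*f(2, -1)) = -2*(-7)/9 = -1/9*(-14) = 14/9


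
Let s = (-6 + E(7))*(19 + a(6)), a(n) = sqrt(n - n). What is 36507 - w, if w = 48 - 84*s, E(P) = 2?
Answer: 30075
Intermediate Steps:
a(n) = 0 (a(n) = sqrt(0) = 0)
s = -76 (s = (-6 + 2)*(19 + 0) = -4*19 = -76)
w = 6432 (w = 48 - 84*(-76) = 48 + 6384 = 6432)
36507 - w = 36507 - 1*6432 = 36507 - 6432 = 30075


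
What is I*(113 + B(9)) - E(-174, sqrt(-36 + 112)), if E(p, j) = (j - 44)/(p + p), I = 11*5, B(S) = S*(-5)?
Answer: 325369/87 + sqrt(19)/174 ≈ 3739.9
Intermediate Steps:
B(S) = -5*S
I = 55
E(p, j) = (-44 + j)/(2*p) (E(p, j) = (-44 + j)/((2*p)) = (-44 + j)*(1/(2*p)) = (-44 + j)/(2*p))
I*(113 + B(9)) - E(-174, sqrt(-36 + 112)) = 55*(113 - 5*9) - (-44 + sqrt(-36 + 112))/(2*(-174)) = 55*(113 - 45) - (-1)*(-44 + sqrt(76))/(2*174) = 55*68 - (-1)*(-44 + 2*sqrt(19))/(2*174) = 3740 - (11/87 - sqrt(19)/174) = 3740 + (-11/87 + sqrt(19)/174) = 325369/87 + sqrt(19)/174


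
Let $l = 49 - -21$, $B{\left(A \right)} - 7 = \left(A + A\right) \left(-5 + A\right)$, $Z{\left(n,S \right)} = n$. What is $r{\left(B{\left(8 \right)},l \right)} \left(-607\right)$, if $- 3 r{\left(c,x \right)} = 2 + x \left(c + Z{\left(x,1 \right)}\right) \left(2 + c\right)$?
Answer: $\frac{302742464}{3} \approx 1.0091 \cdot 10^{8}$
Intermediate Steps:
$B{\left(A \right)} = 7 + 2 A \left(-5 + A\right)$ ($B{\left(A \right)} = 7 + \left(A + A\right) \left(-5 + A\right) = 7 + 2 A \left(-5 + A\right)$)
$l = 70$ ($l = 49 + 21 = 70$)
$r{\left(c,x \right)} = - \frac{2}{3} - \frac{x \left(2 + c\right) \left(c + x\right)}{3}$ ($r{\left(c,x \right)} = - \frac{2 + x \left(c + x\right) \left(2 + c\right)}{3} = - \frac{2 + x \left(2 + c\right) \left(c + x\right)}{3} = - \frac{2}{3} - \frac{x \left(2 + c\right) \left(c + x\right)}{3}$)
$r{\left(B{\left(8 \right)},l \right)} \left(-607\right) = \left(- \frac{2}{3} - \frac{2 \cdot 70^{2}}{3} - \frac{2}{3} \left(7 - 80 + 2 \cdot 8^{2}\right) 70 - \frac{\left(7 - 80 + 2 \cdot 8^{2}\right) 70^{2}}{3} - \frac{70 \left(7 - 80 + 2 \cdot 8^{2}\right)^{2}}{3}\right) \left(-607\right) = \left(- \frac{2}{3} - \frac{9800}{3} - \frac{2}{3} \left(7 - 80 + 2 \cdot 64\right) 70 - \frac{1}{3} \left(7 - 80 + 2 \cdot 64\right) 4900 - \frac{70 \left(7 - 80 + 2 \cdot 64\right)^{2}}{3}\right) \left(-607\right) = \left(- \frac{2}{3} - \frac{9800}{3} - \frac{2}{3} \left(7 - 80 + 128\right) 70 - \frac{1}{3} \left(7 - 80 + 128\right) 4900 - \frac{70 \left(7 - 80 + 128\right)^{2}}{3}\right) \left(-607\right) = \left(- \frac{2}{3} - \frac{9800}{3} - \frac{110}{3} \cdot 70 - \frac{55}{3} \cdot 4900 - \frac{70 \cdot 55^{2}}{3}\right) \left(-607\right) = \left(- \frac{2}{3} - \frac{9800}{3} - \frac{7700}{3} - \frac{269500}{3} - \frac{70}{3} \cdot 3025\right) \left(-607\right) = \left(- \frac{2}{3} - \frac{9800}{3} - \frac{7700}{3} - \frac{269500}{3} - \frac{211750}{3}\right) \left(-607\right) = \left(- \frac{498752}{3}\right) \left(-607\right) = \frac{302742464}{3}$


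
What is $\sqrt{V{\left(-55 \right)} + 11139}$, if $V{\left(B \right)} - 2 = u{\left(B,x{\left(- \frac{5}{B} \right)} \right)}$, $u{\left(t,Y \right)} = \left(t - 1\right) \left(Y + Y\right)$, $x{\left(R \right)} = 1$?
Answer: $\sqrt{11029} \approx 105.02$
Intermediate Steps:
$u{\left(t,Y \right)} = 2 Y \left(-1 + t\right)$ ($u{\left(t,Y \right)} = \left(-1 + t\right) 2 Y = 2 Y \left(-1 + t\right)$)
$V{\left(B \right)} = 2 B$ ($V{\left(B \right)} = 2 + 2 \cdot 1 \left(-1 + B\right) = 2 + \left(-2 + 2 B\right) = 2 B$)
$\sqrt{V{\left(-55 \right)} + 11139} = \sqrt{2 \left(-55\right) + 11139} = \sqrt{-110 + 11139} = \sqrt{11029}$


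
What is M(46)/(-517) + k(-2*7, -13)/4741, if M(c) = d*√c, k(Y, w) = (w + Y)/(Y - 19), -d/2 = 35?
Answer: 9/52151 + 70*√46/517 ≈ 0.91848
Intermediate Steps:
d = -70 (d = -2*35 = -70)
k(Y, w) = (Y + w)/(-19 + Y)
M(c) = -70*√c
M(46)/(-517) + k(-2*7, -13)/4741 = -70*√46/(-517) + ((-2*7 - 13)/(-19 - 2*7))/4741 = -70*√46*(-1/517) + ((-14 - 13)/(-19 - 14))*(1/4741) = 70*√46/517 + (-27/(-33))*(1/4741) = 70*√46/517 - 1/33*(-27)*(1/4741) = 70*√46/517 + (9/11)*(1/4741) = 70*√46/517 + 9/52151 = 9/52151 + 70*√46/517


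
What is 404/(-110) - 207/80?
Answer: -5509/880 ≈ -6.2602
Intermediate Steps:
404/(-110) - 207/80 = 404*(-1/110) - 207*1/80 = -202/55 - 207/80 = -5509/880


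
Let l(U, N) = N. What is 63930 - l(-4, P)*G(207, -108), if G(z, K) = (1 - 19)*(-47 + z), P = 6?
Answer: 81210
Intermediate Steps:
G(z, K) = 846 - 18*z (G(z, K) = -18*(-47 + z) = 846 - 18*z)
63930 - l(-4, P)*G(207, -108) = 63930 - 6*(846 - 18*207) = 63930 - 6*(846 - 3726) = 63930 - 6*(-2880) = 63930 - 1*(-17280) = 63930 + 17280 = 81210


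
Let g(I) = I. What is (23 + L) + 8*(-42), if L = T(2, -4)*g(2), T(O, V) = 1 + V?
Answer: -319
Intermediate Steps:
L = -6 (L = (1 - 4)*2 = -3*2 = -6)
(23 + L) + 8*(-42) = (23 - 6) + 8*(-42) = 17 - 336 = -319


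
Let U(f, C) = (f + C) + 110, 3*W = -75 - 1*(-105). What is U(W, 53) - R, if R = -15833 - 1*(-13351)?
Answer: 2655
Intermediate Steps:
W = 10 (W = (-75 - 1*(-105))/3 = (-75 + 105)/3 = (1/3)*30 = 10)
U(f, C) = 110 + C + f (U(f, C) = (C + f) + 110 = 110 + C + f)
R = -2482 (R = -15833 + 13351 = -2482)
U(W, 53) - R = (110 + 53 + 10) - 1*(-2482) = 173 + 2482 = 2655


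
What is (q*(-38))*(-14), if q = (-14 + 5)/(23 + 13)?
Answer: -133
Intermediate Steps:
q = -1/4 (q = -9/36 = -9*1/36 = -1/4 ≈ -0.25000)
(q*(-38))*(-14) = -1/4*(-38)*(-14) = (19/2)*(-14) = -133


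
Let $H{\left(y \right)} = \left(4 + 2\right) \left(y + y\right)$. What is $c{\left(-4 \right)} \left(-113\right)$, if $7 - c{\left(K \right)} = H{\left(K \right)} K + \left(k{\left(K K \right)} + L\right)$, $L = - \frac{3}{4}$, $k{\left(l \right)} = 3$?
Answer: $\frac{84637}{4} \approx 21159.0$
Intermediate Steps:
$H{\left(y \right)} = 12 y$ ($H{\left(y \right)} = 6 \cdot 2 y = 12 y$)
$L = - \frac{3}{4}$ ($L = \left(-3\right) \frac{1}{4} = - \frac{3}{4} \approx -0.75$)
$c{\left(K \right)} = \frac{19}{4} - 12 K^{2}$ ($c{\left(K \right)} = 7 - \left(12 K K + \left(3 - \frac{3}{4}\right)\right) = 7 - \left(12 K^{2} + \frac{9}{4}\right) = 7 - \left(\frac{9}{4} + 12 K^{2}\right) = \frac{19}{4} - 12 K^{2}$)
$c{\left(-4 \right)} \left(-113\right) = \left(\frac{19}{4} - 12 \left(-4\right)^{2}\right) \left(-113\right) = \left(\frac{19}{4} - 192\right) \left(-113\right) = \left(- \frac{749}{4}\right) \left(-113\right) = \frac{84637}{4}$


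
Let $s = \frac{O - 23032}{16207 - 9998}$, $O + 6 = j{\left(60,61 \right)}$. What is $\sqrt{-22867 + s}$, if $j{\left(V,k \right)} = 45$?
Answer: $\frac{102 i \sqrt{84746641}}{6209} \approx 151.23 i$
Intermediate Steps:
$O = 39$ ($O = -6 + 45 = 39$)
$s = - \frac{22993}{6209}$ ($s = \frac{39 - 23032}{16207 - 9998} = - \frac{22993}{6209} \approx -3.7032$)
$\sqrt{-22867 + s} = \sqrt{-22867 - \frac{22993}{6209}} = \sqrt{- \frac{142004196}{6209}} = \frac{102 i \sqrt{84746641}}{6209}$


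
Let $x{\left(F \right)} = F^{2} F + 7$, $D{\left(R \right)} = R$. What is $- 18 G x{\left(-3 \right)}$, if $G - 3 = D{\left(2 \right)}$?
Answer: $1800$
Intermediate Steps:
$G = 5$ ($G = 3 + 2 = 5$)
$x{\left(F \right)} = 7 + F^{3}$ ($x{\left(F \right)} = F^{3} + 7 = 7 + F^{3}$)
$- 18 G x{\left(-3 \right)} = \left(-18\right) 5 \left(7 + \left(-3\right)^{3}\right) = - 90 \left(7 - 27\right) = \left(-90\right) \left(-20\right) = 1800$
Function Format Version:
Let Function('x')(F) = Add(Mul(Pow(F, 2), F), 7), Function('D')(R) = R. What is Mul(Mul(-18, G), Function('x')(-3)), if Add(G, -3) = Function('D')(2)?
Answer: 1800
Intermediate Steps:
G = 5 (G = Add(3, 2) = 5)
Function('x')(F) = Add(7, Pow(F, 3)) (Function('x')(F) = Add(Pow(F, 3), 7) = Add(7, Pow(F, 3)))
Mul(Mul(-18, G), Function('x')(-3)) = Mul(Mul(-18, 5), Add(7, Pow(-3, 3))) = Mul(-90, Add(7, -27)) = Mul(-90, -20) = 1800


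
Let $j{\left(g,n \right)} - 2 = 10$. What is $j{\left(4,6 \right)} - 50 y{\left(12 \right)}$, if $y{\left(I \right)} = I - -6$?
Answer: $-888$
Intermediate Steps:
$j{\left(g,n \right)} = 12$ ($j{\left(g,n \right)} = 2 + 10 = 12$)
$y{\left(I \right)} = 6 + I$ ($y{\left(I \right)} = I + 6 = 6 + I$)
$j{\left(4,6 \right)} - 50 y{\left(12 \right)} = 12 - 50 \left(6 + 12\right) = 12 - 900 = -888$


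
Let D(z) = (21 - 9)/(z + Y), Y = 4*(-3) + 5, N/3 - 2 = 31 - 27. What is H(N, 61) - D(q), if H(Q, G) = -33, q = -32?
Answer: -425/13 ≈ -32.692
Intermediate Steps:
N = 18 (N = 6 + 3*(31 - 27) = 6 + 3*4 = 6 + 12 = 18)
Y = -7 (Y = -12 + 5 = -7)
D(z) = 12/(-7 + z) (D(z) = (21 - 9)/(z - 7) = 12/(-7 + z))
H(N, 61) - D(q) = -33 - 12/(-7 - 32) = -33 - 12/(-39) = -33 - 12*(-1)/39 = -33 - 1*(-4/13) = -33 + 4/13 = -425/13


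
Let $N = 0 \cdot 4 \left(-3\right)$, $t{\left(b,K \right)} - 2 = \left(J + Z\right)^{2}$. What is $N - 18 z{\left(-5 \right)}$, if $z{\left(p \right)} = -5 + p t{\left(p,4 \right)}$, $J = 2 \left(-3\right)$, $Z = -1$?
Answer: $4680$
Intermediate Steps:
$J = -6$
$t{\left(b,K \right)} = 51$ ($t{\left(b,K \right)} = 2 + \left(-6 - 1\right)^{2} = 2 + \left(-7\right)^{2} = 2 + 49 = 51$)
$z{\left(p \right)} = -5 + 51 p$ ($z{\left(p \right)} = -5 + p 51 = -5 + 51 p$)
$N = 0$ ($N = 0 \left(-3\right) = 0$)
$N - 18 z{\left(-5 \right)} = 0 - 18 \left(-5 + 51 \left(-5\right)\right) = 0 - 18 \left(-5 - 255\right) = 0 - -4680 = 0 + 4680 = 4680$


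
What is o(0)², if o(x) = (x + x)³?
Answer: 0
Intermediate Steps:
o(x) = 8*x³ (o(x) = (2*x)³ = 8*x³)
o(0)² = (8*0³)² = (8*0)² = 0² = 0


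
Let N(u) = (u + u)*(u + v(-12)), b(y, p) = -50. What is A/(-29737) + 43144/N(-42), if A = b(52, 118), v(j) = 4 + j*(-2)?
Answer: 160378991/4371339 ≈ 36.689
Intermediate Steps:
v(j) = 4 - 2*j
N(u) = 2*u*(28 + u) (N(u) = (u + u)*(u + (4 - 2*(-12))) = (2*u)*(u + (4 + 24)) = (2*u)*(u + 28) = (2*u)*(28 + u) = 2*u*(28 + u))
A = -50
A/(-29737) + 43144/N(-42) = -50/(-29737) + 43144/((2*(-42)*(28 - 42))) = -50*(-1/29737) + 43144/((2*(-42)*(-14))) = 50/29737 + 43144/1176 = 50/29737 + 43144*(1/1176) = 50/29737 + 5393/147 = 160378991/4371339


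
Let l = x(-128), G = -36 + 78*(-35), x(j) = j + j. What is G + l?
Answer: -3022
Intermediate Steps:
x(j) = 2*j
G = -2766 (G = -36 - 2730 = -2766)
l = -256 (l = 2*(-128) = -256)
G + l = -2766 - 256 = -3022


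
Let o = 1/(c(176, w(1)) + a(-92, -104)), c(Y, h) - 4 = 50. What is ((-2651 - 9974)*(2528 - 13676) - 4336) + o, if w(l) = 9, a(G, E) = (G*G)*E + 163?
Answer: 123855953147395/880039 ≈ 1.4074e+8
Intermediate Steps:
a(G, E) = 163 + E*G² (a(G, E) = G²*E + 163 = E*G² + 163 = 163 + E*G²)
c(Y, h) = 54 (c(Y, h) = 4 + 50 = 54)
o = -1/880039 (o = 1/(54 + (163 - 104*(-92)²)) = 1/(54 + (163 - 104*8464)) = 1/(54 + (163 - 880256)) = 1/(54 - 880093) = 1/(-880039) = -1/880039 ≈ -1.1363e-6)
((-2651 - 9974)*(2528 - 13676) - 4336) + o = ((-2651 - 9974)*(2528 - 13676) - 4336) - 1/880039 = (-12625*(-11148) - 4336) - 1/880039 = (140743500 - 4336) - 1/880039 = 140739164 - 1/880039 = 123855953147395/880039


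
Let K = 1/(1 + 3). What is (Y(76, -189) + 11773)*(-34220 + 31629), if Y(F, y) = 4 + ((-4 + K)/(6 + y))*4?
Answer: -1861379582/61 ≈ -3.0514e+7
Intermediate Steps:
K = ¼ (K = 1/4 = ¼ ≈ 0.25000)
Y(F, y) = 4 - 15/(6 + y) (Y(F, y) = 4 + ((-4 + ¼)/(6 + y))*4 = 4 - 15/(4*(6 + y))*4 = 4 - 15/(6 + y))
(Y(76, -189) + 11773)*(-34220 + 31629) = ((9 + 4*(-189))/(6 - 189) + 11773)*(-34220 + 31629) = ((9 - 756)/(-183) + 11773)*(-2591) = (-1/183*(-747) + 11773)*(-2591) = (249/61 + 11773)*(-2591) = (718402/61)*(-2591) = -1861379582/61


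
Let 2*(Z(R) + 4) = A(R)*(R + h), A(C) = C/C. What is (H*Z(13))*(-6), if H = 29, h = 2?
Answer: -609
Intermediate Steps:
A(C) = 1
Z(R) = -3 + R/2 (Z(R) = -4 + (1*(R + 2))/2 = -4 + (1*(2 + R))/2 = -4 + (2 + R)/2 = -4 + (1 + R/2) = -3 + R/2)
(H*Z(13))*(-6) = (29*(-3 + (½)*13))*(-6) = (29*(-3 + 13/2))*(-6) = (29*(7/2))*(-6) = (203/2)*(-6) = -609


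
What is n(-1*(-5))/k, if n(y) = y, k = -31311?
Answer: -5/31311 ≈ -0.00015969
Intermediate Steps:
n(-1*(-5))/k = -1*(-5)/(-31311) = 5*(-1/31311) = -5/31311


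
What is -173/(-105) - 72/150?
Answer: 613/525 ≈ 1.1676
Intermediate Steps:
-173/(-105) - 72/150 = -173*(-1/105) - 72*1/150 = 173/105 - 12/25 = 613/525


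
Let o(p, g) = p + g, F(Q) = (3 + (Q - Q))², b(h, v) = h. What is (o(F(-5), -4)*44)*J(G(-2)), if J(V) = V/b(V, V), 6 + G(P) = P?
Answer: 220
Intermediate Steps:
G(P) = -6 + P
F(Q) = 9 (F(Q) = (3 + 0)² = 3² = 9)
o(p, g) = g + p
J(V) = 1 (J(V) = V/V = 1)
(o(F(-5), -4)*44)*J(G(-2)) = ((-4 + 9)*44)*1 = (5*44)*1 = 220*1 = 220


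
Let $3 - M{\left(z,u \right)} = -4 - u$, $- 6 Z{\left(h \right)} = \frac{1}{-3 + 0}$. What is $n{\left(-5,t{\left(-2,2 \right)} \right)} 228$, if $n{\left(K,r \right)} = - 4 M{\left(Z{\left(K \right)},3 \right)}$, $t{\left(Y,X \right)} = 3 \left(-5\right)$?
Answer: $-9120$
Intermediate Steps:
$Z{\left(h \right)} = \frac{1}{18}$ ($Z{\left(h \right)} = - \frac{1}{6 \left(-3 + 0\right)} = - \frac{1}{6 \left(-3\right)} = \left(- \frac{1}{6}\right) \left(- \frac{1}{3}\right) = \frac{1}{18}$)
$M{\left(z,u \right)} = 7 + u$ ($M{\left(z,u \right)} = 3 - \left(-4 - u\right) = 3 + \left(4 + u\right) = 7 + u$)
$t{\left(Y,X \right)} = -15$
$n{\left(K,r \right)} = -40$ ($n{\left(K,r \right)} = - 4 \left(7 + 3\right) = \left(-4\right) 10 = -40$)
$n{\left(-5,t{\left(-2,2 \right)} \right)} 228 = \left(-40\right) 228 = -9120$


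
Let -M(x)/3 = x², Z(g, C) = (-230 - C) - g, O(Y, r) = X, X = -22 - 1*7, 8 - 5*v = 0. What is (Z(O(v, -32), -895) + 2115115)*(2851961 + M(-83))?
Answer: 5990477326846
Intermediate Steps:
v = 8/5 (v = 8/5 - ⅕*0 = 8/5 + 0 = 8/5 ≈ 1.6000)
X = -29 (X = -22 - 7 = -29)
O(Y, r) = -29
Z(g, C) = -230 - C - g
M(x) = -3*x²
(Z(O(v, -32), -895) + 2115115)*(2851961 + M(-83)) = ((-230 - 1*(-895) - 1*(-29)) + 2115115)*(2851961 - 3*(-83)²) = ((-230 + 895 + 29) + 2115115)*(2851961 - 3*6889) = (694 + 2115115)*(2851961 - 20667) = 2115809*2831294 = 5990477326846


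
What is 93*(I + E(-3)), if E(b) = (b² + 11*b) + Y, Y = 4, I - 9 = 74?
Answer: 5859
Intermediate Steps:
I = 83 (I = 9 + 74 = 83)
E(b) = 4 + b² + 11*b (E(b) = (b² + 11*b) + 4 = 4 + b² + 11*b)
93*(I + E(-3)) = 93*(83 + (4 + (-3)² + 11*(-3))) = 93*(83 + (4 + 9 - 33)) = 93*(83 - 20) = 93*63 = 5859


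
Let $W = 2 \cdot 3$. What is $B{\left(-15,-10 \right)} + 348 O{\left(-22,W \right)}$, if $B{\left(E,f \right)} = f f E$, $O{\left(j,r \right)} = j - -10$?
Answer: $-5676$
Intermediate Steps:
$W = 6$
$O{\left(j,r \right)} = 10 + j$ ($O{\left(j,r \right)} = j + 10 = 10 + j$)
$B{\left(E,f \right)} = E f^{2}$ ($B{\left(E,f \right)} = f^{2} E = E f^{2}$)
$B{\left(-15,-10 \right)} + 348 O{\left(-22,W \right)} = - 15 \left(-10\right)^{2} + 348 \left(10 - 22\right) = \left(-15\right) 100 + 348 \left(-12\right) = -1500 - 4176 = -5676$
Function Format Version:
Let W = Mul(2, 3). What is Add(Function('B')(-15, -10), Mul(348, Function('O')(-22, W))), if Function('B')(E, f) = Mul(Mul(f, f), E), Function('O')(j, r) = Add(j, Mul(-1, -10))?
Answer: -5676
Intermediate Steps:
W = 6
Function('O')(j, r) = Add(10, j) (Function('O')(j, r) = Add(j, 10) = Add(10, j))
Function('B')(E, f) = Mul(E, Pow(f, 2)) (Function('B')(E, f) = Mul(Pow(f, 2), E) = Mul(E, Pow(f, 2)))
Add(Function('B')(-15, -10), Mul(348, Function('O')(-22, W))) = Add(Mul(-15, Pow(-10, 2)), Mul(348, Add(10, -22))) = Add(Mul(-15, 100), Mul(348, -12)) = Add(-1500, -4176) = -5676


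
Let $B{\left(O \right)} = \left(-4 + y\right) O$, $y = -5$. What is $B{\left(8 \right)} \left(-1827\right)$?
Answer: $131544$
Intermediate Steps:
$B{\left(O \right)} = - 9 O$ ($B{\left(O \right)} = \left(-4 - 5\right) O = - 9 O$)
$B{\left(8 \right)} \left(-1827\right) = \left(-9\right) 8 \left(-1827\right) = \left(-72\right) \left(-1827\right) = 131544$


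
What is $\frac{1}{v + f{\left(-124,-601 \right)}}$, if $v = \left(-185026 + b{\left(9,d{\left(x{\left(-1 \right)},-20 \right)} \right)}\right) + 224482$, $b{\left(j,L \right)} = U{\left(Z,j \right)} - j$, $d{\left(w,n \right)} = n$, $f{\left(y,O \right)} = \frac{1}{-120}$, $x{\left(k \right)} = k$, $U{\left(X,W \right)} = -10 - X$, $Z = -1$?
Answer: $\frac{120}{4732559} \approx 2.5356 \cdot 10^{-5}$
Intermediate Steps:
$f{\left(y,O \right)} = - \frac{1}{120}$
$b{\left(j,L \right)} = -9 - j$ ($b{\left(j,L \right)} = \left(-10 - -1\right) - j = \left(-10 + 1\right) - j = -9 - j$)
$v = 39438$ ($v = \left(-185026 - 18\right) + 224482 = -185044 + 224482 = 39438$)
$\frac{1}{v + f{\left(-124,-601 \right)}} = \frac{1}{39438 - \frac{1}{120}} = \frac{1}{\frac{4732559}{120}} = \frac{120}{4732559}$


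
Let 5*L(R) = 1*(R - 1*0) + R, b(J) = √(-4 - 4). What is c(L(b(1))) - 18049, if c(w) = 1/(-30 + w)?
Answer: -203340409/11266 - 5*I*√2/5633 ≈ -18049.0 - 0.0012553*I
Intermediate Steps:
b(J) = 2*I*√2 (b(J) = √(-8) = 2*I*√2)
L(R) = 2*R/5 (L(R) = (1*(R - 1*0) + R)/5 = (1*(R + 0) + R)/5 = (1*R + R)/5 = (R + R)/5 = (2*R)/5 = 2*R/5)
c(L(b(1))) - 18049 = 1/(-30 + 2*(2*I*√2)/5) - 18049 = 1/(-30 + 4*I*√2/5) - 18049 = -18049 + 1/(-30 + 4*I*√2/5)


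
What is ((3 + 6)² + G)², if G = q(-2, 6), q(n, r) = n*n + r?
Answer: 8281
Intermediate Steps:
q(n, r) = r + n² (q(n, r) = n² + r = r + n²)
G = 10 (G = 6 + (-2)² = 6 + 4 = 10)
((3 + 6)² + G)² = ((3 + 6)² + 10)² = (9² + 10)² = (81 + 10)² = 91² = 8281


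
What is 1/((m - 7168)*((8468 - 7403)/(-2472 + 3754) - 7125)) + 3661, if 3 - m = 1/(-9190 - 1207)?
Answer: 1245421104372811297/340186043257620 ≈ 3661.0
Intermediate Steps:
m = 31192/10397 (m = 3 - 1/(-9190 - 1207) = 3 - 1/(-10397) = 3 - 1*(-1/10397) = 3 + 1/10397 = 31192/10397 ≈ 3.0001)
1/((m - 7168)*((8468 - 7403)/(-2472 + 3754) - 7125)) + 3661 = 1/((31192/10397 - 7168)*((8468 - 7403)/(-2472 + 3754) - 7125)) + 3661 = 1/(-74494504*(1065/1282 - 7125)/10397) + 3661 = 1/(-74494504/10397*(-9133185/1282)) + 3661 = 1/(340186043257620/6664477) + 3661 = 6664477/340186043257620 + 3661 = 1245421104372811297/340186043257620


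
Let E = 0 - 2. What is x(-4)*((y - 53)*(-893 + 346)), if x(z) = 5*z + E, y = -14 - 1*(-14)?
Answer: -637802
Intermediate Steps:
E = -2
y = 0 (y = -14 + 14 = 0)
x(z) = -2 + 5*z (x(z) = 5*z - 2 = -2 + 5*z)
x(-4)*((y - 53)*(-893 + 346)) = (-2 + 5*(-4))*((0 - 53)*(-893 + 346)) = (-2 - 20)*(-53*(-547)) = -22*28991 = -637802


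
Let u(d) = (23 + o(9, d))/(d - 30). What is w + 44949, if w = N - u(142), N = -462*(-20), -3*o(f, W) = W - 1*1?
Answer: 758649/14 ≈ 54189.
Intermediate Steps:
o(f, W) = ⅓ - W/3 (o(f, W) = -(W - 1*1)/3 = -(W - 1)/3 = -(-1 + W)/3 = ⅓ - W/3)
N = 9240
u(d) = (70/3 - d/3)/(-30 + d) (u(d) = (23 + (⅓ - d/3))/(d - 30) = (70/3 - d/3)/(-30 + d))
w = 129363/14 (w = 9240 - (70 - 1*142)/(3*(-30 + 142)) = 9240 - (70 - 142)/(3*112) = 9240 - (-72)/(3*112) = 9240 - 1*(-3/14) = 9240 + 3/14 = 129363/14 ≈ 9240.2)
w + 44949 = 129363/14 + 44949 = 758649/14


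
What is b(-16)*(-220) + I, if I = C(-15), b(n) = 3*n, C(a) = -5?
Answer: 10555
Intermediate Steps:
I = -5
b(-16)*(-220) + I = (3*(-16))*(-220) - 5 = -48*(-220) - 5 = 10560 - 5 = 10555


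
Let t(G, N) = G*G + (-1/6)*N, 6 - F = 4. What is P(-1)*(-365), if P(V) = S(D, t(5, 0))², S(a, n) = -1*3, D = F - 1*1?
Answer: -3285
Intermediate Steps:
F = 2 (F = 6 - 1*4 = 6 - 4 = 2)
t(G, N) = G² - N/6 (t(G, N) = G² + (-1*⅙)*N = G² - N/6)
D = 1 (D = 2 - 1*1 = 2 - 1 = 1)
S(a, n) = -3
P(V) = 9 (P(V) = (-3)² = 9)
P(-1)*(-365) = 9*(-365) = -3285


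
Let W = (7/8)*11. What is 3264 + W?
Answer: 26189/8 ≈ 3273.6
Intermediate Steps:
W = 77/8 (W = (7*(1/8))*11 = (7/8)*11 = 77/8 ≈ 9.6250)
3264 + W = 3264 + 77/8 = 26189/8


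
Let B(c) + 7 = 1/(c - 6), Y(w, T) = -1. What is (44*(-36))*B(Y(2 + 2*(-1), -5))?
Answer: 79200/7 ≈ 11314.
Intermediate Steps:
B(c) = -7 + 1/(-6 + c) (B(c) = -7 + 1/(c - 6) = -7 + 1/(-6 + c))
(44*(-36))*B(Y(2 + 2*(-1), -5)) = (44*(-36))*((43 - 7*(-1))/(-6 - 1)) = -1584*(43 + 7)/(-7) = -(-1584)*50/7 = -1584*(-50/7) = 79200/7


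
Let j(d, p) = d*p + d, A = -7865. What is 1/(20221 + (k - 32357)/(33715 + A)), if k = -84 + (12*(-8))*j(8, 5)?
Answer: 25850/522675801 ≈ 4.9457e-5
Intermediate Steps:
j(d, p) = d + d*p
k = -4692 (k = -84 + (12*(-8))*(8*(1 + 5)) = -84 - 768*6 = -84 - 96*48 = -84 - 4608 = -4692)
1/(20221 + (k - 32357)/(33715 + A)) = 1/(20221 + (-4692 - 32357)/(33715 - 7865)) = 1/(20221 - 37049/25850) = 1/(522675801/25850) = 25850/522675801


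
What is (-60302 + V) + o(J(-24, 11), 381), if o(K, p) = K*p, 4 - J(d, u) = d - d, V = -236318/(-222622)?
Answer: -6542519799/111311 ≈ -58777.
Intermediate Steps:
V = 118159/111311 (V = -236318*(-1/222622) = 118159/111311 ≈ 1.0615)
J(d, u) = 4 (J(d, u) = 4 - (d - d) = 4 - 1*0 = 4 + 0 = 4)
(-60302 + V) + o(J(-24, 11), 381) = (-60302 + 118159/111311) + 4*381 = -6712157763/111311 + 1524 = -6542519799/111311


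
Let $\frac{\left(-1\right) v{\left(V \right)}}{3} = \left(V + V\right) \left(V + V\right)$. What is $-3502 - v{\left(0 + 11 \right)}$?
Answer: $-2050$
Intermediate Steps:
$v{\left(V \right)} = - 12 V^{2}$ ($v{\left(V \right)} = - 3 \left(V + V\right) \left(V + V\right) = - 3 \cdot 2 V 2 V = - 3 \cdot 4 V^{2} = - 12 V^{2}$)
$-3502 - v{\left(0 + 11 \right)} = -3502 - - 12 \left(0 + 11\right)^{2} = -3502 - - 12 \cdot 11^{2} = -3502 - \left(-12\right) 121 = -3502 - -1452 = -3502 + 1452 = -2050$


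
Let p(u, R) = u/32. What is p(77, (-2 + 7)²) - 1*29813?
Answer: -953939/32 ≈ -29811.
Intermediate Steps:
p(u, R) = u/32 (p(u, R) = u*(1/32) = u/32)
p(77, (-2 + 7)²) - 1*29813 = (1/32)*77 - 1*29813 = 77/32 - 29813 = -953939/32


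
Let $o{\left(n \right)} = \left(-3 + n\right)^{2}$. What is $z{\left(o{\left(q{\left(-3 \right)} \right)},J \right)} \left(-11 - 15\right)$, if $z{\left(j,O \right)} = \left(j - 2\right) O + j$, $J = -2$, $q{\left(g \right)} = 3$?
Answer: $-104$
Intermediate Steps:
$z{\left(j,O \right)} = j + O \left(-2 + j\right)$ ($z{\left(j,O \right)} = \left(j - 2\right) O + j = \left(-2 + j\right) O + j = O \left(-2 + j\right) + j = j + O \left(-2 + j\right)$)
$z{\left(o{\left(q{\left(-3 \right)} \right)},J \right)} \left(-11 - 15\right) = \left(\left(-3 + 3\right)^{2} - -4 - 2 \left(-3 + 3\right)^{2}\right) \left(-11 - 15\right) = \left(0^{2} + 4 - 2 \cdot 0^{2}\right) \left(-26\right) = \left(0 + 4 - 0\right) \left(-26\right) = \left(0 + 4 + 0\right) \left(-26\right) = 4 \left(-26\right) = -104$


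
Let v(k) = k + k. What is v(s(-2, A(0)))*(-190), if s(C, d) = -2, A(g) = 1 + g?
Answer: 760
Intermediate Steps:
v(k) = 2*k
v(s(-2, A(0)))*(-190) = (2*(-2))*(-190) = -4*(-190) = 760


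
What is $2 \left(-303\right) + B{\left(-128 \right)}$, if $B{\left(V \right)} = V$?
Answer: $-734$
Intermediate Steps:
$2 \left(-303\right) + B{\left(-128 \right)} = 2 \left(-303\right) - 128 = -606 - 128 = -734$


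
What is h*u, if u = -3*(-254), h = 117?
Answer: 89154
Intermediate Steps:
u = 762
h*u = 117*762 = 89154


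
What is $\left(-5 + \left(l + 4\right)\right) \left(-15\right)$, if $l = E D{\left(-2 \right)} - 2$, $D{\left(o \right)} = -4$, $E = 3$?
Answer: $225$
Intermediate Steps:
$l = -14$ ($l = 3 \left(-4\right) - 2 = -12 - 2 = -14$)
$\left(-5 + \left(l + 4\right)\right) \left(-15\right) = \left(-5 + \left(-14 + 4\right)\right) \left(-15\right) = \left(-5 - 10\right) \left(-15\right) = \left(-15\right) \left(-15\right) = 225$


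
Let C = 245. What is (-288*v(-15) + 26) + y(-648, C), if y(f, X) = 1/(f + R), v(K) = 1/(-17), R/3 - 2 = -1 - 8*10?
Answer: 646033/15045 ≈ 42.940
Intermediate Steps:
R = -237 (R = 6 + 3*(-1 - 8*10) = 6 + 3*(-1 - 80) = 6 + 3*(-81) = 6 - 243 = -237)
v(K) = -1/17
y(f, X) = 1/(-237 + f) (y(f, X) = 1/(f - 237) = 1/(-237 + f))
(-288*v(-15) + 26) + y(-648, C) = (-288*(-1/17) + 26) + 1/(-237 - 648) = (288/17 + 26) + 1/(-885) = 730/17 - 1/885 = 646033/15045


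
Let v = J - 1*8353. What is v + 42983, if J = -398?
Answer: 34232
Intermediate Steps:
v = -8751 (v = -398 - 1*8353 = -398 - 8353 = -8751)
v + 42983 = -8751 + 42983 = 34232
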